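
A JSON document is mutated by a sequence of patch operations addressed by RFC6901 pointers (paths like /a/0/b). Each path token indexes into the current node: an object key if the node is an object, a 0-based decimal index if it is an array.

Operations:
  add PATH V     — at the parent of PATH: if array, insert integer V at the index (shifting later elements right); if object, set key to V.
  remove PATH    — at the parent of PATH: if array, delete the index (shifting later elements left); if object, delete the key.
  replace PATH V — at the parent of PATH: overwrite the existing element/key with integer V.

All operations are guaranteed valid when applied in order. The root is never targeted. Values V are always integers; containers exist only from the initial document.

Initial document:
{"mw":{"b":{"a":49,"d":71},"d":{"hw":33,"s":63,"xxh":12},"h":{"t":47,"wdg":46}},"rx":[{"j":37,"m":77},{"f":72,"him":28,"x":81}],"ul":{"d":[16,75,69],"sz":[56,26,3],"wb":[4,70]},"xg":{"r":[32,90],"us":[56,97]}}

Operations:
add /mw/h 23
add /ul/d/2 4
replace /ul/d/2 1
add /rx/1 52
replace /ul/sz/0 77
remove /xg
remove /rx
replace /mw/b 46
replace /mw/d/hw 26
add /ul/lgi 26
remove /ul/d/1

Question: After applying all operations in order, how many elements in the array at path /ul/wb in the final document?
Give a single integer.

Answer: 2

Derivation:
After op 1 (add /mw/h 23): {"mw":{"b":{"a":49,"d":71},"d":{"hw":33,"s":63,"xxh":12},"h":23},"rx":[{"j":37,"m":77},{"f":72,"him":28,"x":81}],"ul":{"d":[16,75,69],"sz":[56,26,3],"wb":[4,70]},"xg":{"r":[32,90],"us":[56,97]}}
After op 2 (add /ul/d/2 4): {"mw":{"b":{"a":49,"d":71},"d":{"hw":33,"s":63,"xxh":12},"h":23},"rx":[{"j":37,"m":77},{"f":72,"him":28,"x":81}],"ul":{"d":[16,75,4,69],"sz":[56,26,3],"wb":[4,70]},"xg":{"r":[32,90],"us":[56,97]}}
After op 3 (replace /ul/d/2 1): {"mw":{"b":{"a":49,"d":71},"d":{"hw":33,"s":63,"xxh":12},"h":23},"rx":[{"j":37,"m":77},{"f":72,"him":28,"x":81}],"ul":{"d":[16,75,1,69],"sz":[56,26,3],"wb":[4,70]},"xg":{"r":[32,90],"us":[56,97]}}
After op 4 (add /rx/1 52): {"mw":{"b":{"a":49,"d":71},"d":{"hw":33,"s":63,"xxh":12},"h":23},"rx":[{"j":37,"m":77},52,{"f":72,"him":28,"x":81}],"ul":{"d":[16,75,1,69],"sz":[56,26,3],"wb":[4,70]},"xg":{"r":[32,90],"us":[56,97]}}
After op 5 (replace /ul/sz/0 77): {"mw":{"b":{"a":49,"d":71},"d":{"hw":33,"s":63,"xxh":12},"h":23},"rx":[{"j":37,"m":77},52,{"f":72,"him":28,"x":81}],"ul":{"d":[16,75,1,69],"sz":[77,26,3],"wb":[4,70]},"xg":{"r":[32,90],"us":[56,97]}}
After op 6 (remove /xg): {"mw":{"b":{"a":49,"d":71},"d":{"hw":33,"s":63,"xxh":12},"h":23},"rx":[{"j":37,"m":77},52,{"f":72,"him":28,"x":81}],"ul":{"d":[16,75,1,69],"sz":[77,26,3],"wb":[4,70]}}
After op 7 (remove /rx): {"mw":{"b":{"a":49,"d":71},"d":{"hw":33,"s":63,"xxh":12},"h":23},"ul":{"d":[16,75,1,69],"sz":[77,26,3],"wb":[4,70]}}
After op 8 (replace /mw/b 46): {"mw":{"b":46,"d":{"hw":33,"s":63,"xxh":12},"h":23},"ul":{"d":[16,75,1,69],"sz":[77,26,3],"wb":[4,70]}}
After op 9 (replace /mw/d/hw 26): {"mw":{"b":46,"d":{"hw":26,"s":63,"xxh":12},"h":23},"ul":{"d":[16,75,1,69],"sz":[77,26,3],"wb":[4,70]}}
After op 10 (add /ul/lgi 26): {"mw":{"b":46,"d":{"hw":26,"s":63,"xxh":12},"h":23},"ul":{"d":[16,75,1,69],"lgi":26,"sz":[77,26,3],"wb":[4,70]}}
After op 11 (remove /ul/d/1): {"mw":{"b":46,"d":{"hw":26,"s":63,"xxh":12},"h":23},"ul":{"d":[16,1,69],"lgi":26,"sz":[77,26,3],"wb":[4,70]}}
Size at path /ul/wb: 2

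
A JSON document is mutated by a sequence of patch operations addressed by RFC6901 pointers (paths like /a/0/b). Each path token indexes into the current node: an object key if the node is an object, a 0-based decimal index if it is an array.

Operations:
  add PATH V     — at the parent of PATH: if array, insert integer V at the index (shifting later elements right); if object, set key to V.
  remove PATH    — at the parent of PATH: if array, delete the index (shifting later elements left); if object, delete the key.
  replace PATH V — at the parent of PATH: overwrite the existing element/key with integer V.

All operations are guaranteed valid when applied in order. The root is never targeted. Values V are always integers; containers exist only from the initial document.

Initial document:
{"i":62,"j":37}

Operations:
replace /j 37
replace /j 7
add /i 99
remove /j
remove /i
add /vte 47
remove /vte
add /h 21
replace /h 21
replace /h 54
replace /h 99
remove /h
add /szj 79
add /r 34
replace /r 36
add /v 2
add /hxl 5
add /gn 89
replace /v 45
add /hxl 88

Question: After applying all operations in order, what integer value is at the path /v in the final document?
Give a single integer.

Answer: 45

Derivation:
After op 1 (replace /j 37): {"i":62,"j":37}
After op 2 (replace /j 7): {"i":62,"j":7}
After op 3 (add /i 99): {"i":99,"j":7}
After op 4 (remove /j): {"i":99}
After op 5 (remove /i): {}
After op 6 (add /vte 47): {"vte":47}
After op 7 (remove /vte): {}
After op 8 (add /h 21): {"h":21}
After op 9 (replace /h 21): {"h":21}
After op 10 (replace /h 54): {"h":54}
After op 11 (replace /h 99): {"h":99}
After op 12 (remove /h): {}
After op 13 (add /szj 79): {"szj":79}
After op 14 (add /r 34): {"r":34,"szj":79}
After op 15 (replace /r 36): {"r":36,"szj":79}
After op 16 (add /v 2): {"r":36,"szj":79,"v":2}
After op 17 (add /hxl 5): {"hxl":5,"r":36,"szj":79,"v":2}
After op 18 (add /gn 89): {"gn":89,"hxl":5,"r":36,"szj":79,"v":2}
After op 19 (replace /v 45): {"gn":89,"hxl":5,"r":36,"szj":79,"v":45}
After op 20 (add /hxl 88): {"gn":89,"hxl":88,"r":36,"szj":79,"v":45}
Value at /v: 45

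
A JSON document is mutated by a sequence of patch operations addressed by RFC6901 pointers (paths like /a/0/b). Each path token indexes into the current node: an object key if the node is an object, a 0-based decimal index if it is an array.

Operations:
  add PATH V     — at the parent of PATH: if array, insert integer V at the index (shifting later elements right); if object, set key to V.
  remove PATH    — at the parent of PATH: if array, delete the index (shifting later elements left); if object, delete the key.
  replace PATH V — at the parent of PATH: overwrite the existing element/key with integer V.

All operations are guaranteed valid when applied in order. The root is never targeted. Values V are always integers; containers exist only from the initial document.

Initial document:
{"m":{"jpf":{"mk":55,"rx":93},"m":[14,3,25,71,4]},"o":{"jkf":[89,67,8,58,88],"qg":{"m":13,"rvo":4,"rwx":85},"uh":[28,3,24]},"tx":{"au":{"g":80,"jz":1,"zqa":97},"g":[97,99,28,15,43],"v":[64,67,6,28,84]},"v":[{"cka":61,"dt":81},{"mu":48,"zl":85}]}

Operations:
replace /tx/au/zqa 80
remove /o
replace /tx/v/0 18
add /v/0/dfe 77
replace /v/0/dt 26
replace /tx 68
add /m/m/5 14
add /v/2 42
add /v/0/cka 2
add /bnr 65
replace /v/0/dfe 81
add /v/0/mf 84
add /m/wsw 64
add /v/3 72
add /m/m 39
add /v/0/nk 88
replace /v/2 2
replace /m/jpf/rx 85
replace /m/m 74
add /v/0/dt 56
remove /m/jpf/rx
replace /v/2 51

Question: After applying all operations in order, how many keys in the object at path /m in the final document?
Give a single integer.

After op 1 (replace /tx/au/zqa 80): {"m":{"jpf":{"mk":55,"rx":93},"m":[14,3,25,71,4]},"o":{"jkf":[89,67,8,58,88],"qg":{"m":13,"rvo":4,"rwx":85},"uh":[28,3,24]},"tx":{"au":{"g":80,"jz":1,"zqa":80},"g":[97,99,28,15,43],"v":[64,67,6,28,84]},"v":[{"cka":61,"dt":81},{"mu":48,"zl":85}]}
After op 2 (remove /o): {"m":{"jpf":{"mk":55,"rx":93},"m":[14,3,25,71,4]},"tx":{"au":{"g":80,"jz":1,"zqa":80},"g":[97,99,28,15,43],"v":[64,67,6,28,84]},"v":[{"cka":61,"dt":81},{"mu":48,"zl":85}]}
After op 3 (replace /tx/v/0 18): {"m":{"jpf":{"mk":55,"rx":93},"m":[14,3,25,71,4]},"tx":{"au":{"g":80,"jz":1,"zqa":80},"g":[97,99,28,15,43],"v":[18,67,6,28,84]},"v":[{"cka":61,"dt":81},{"mu":48,"zl":85}]}
After op 4 (add /v/0/dfe 77): {"m":{"jpf":{"mk":55,"rx":93},"m":[14,3,25,71,4]},"tx":{"au":{"g":80,"jz":1,"zqa":80},"g":[97,99,28,15,43],"v":[18,67,6,28,84]},"v":[{"cka":61,"dfe":77,"dt":81},{"mu":48,"zl":85}]}
After op 5 (replace /v/0/dt 26): {"m":{"jpf":{"mk":55,"rx":93},"m":[14,3,25,71,4]},"tx":{"au":{"g":80,"jz":1,"zqa":80},"g":[97,99,28,15,43],"v":[18,67,6,28,84]},"v":[{"cka":61,"dfe":77,"dt":26},{"mu":48,"zl":85}]}
After op 6 (replace /tx 68): {"m":{"jpf":{"mk":55,"rx":93},"m":[14,3,25,71,4]},"tx":68,"v":[{"cka":61,"dfe":77,"dt":26},{"mu":48,"zl":85}]}
After op 7 (add /m/m/5 14): {"m":{"jpf":{"mk":55,"rx":93},"m":[14,3,25,71,4,14]},"tx":68,"v":[{"cka":61,"dfe":77,"dt":26},{"mu":48,"zl":85}]}
After op 8 (add /v/2 42): {"m":{"jpf":{"mk":55,"rx":93},"m":[14,3,25,71,4,14]},"tx":68,"v":[{"cka":61,"dfe":77,"dt":26},{"mu":48,"zl":85},42]}
After op 9 (add /v/0/cka 2): {"m":{"jpf":{"mk":55,"rx":93},"m":[14,3,25,71,4,14]},"tx":68,"v":[{"cka":2,"dfe":77,"dt":26},{"mu":48,"zl":85},42]}
After op 10 (add /bnr 65): {"bnr":65,"m":{"jpf":{"mk":55,"rx":93},"m":[14,3,25,71,4,14]},"tx":68,"v":[{"cka":2,"dfe":77,"dt":26},{"mu":48,"zl":85},42]}
After op 11 (replace /v/0/dfe 81): {"bnr":65,"m":{"jpf":{"mk":55,"rx":93},"m":[14,3,25,71,4,14]},"tx":68,"v":[{"cka":2,"dfe":81,"dt":26},{"mu":48,"zl":85},42]}
After op 12 (add /v/0/mf 84): {"bnr":65,"m":{"jpf":{"mk":55,"rx":93},"m":[14,3,25,71,4,14]},"tx":68,"v":[{"cka":2,"dfe":81,"dt":26,"mf":84},{"mu":48,"zl":85},42]}
After op 13 (add /m/wsw 64): {"bnr":65,"m":{"jpf":{"mk":55,"rx":93},"m":[14,3,25,71,4,14],"wsw":64},"tx":68,"v":[{"cka":2,"dfe":81,"dt":26,"mf":84},{"mu":48,"zl":85},42]}
After op 14 (add /v/3 72): {"bnr":65,"m":{"jpf":{"mk":55,"rx":93},"m":[14,3,25,71,4,14],"wsw":64},"tx":68,"v":[{"cka":2,"dfe":81,"dt":26,"mf":84},{"mu":48,"zl":85},42,72]}
After op 15 (add /m/m 39): {"bnr":65,"m":{"jpf":{"mk":55,"rx":93},"m":39,"wsw":64},"tx":68,"v":[{"cka":2,"dfe":81,"dt":26,"mf":84},{"mu":48,"zl":85},42,72]}
After op 16 (add /v/0/nk 88): {"bnr":65,"m":{"jpf":{"mk":55,"rx":93},"m":39,"wsw":64},"tx":68,"v":[{"cka":2,"dfe":81,"dt":26,"mf":84,"nk":88},{"mu":48,"zl":85},42,72]}
After op 17 (replace /v/2 2): {"bnr":65,"m":{"jpf":{"mk":55,"rx":93},"m":39,"wsw":64},"tx":68,"v":[{"cka":2,"dfe":81,"dt":26,"mf":84,"nk":88},{"mu":48,"zl":85},2,72]}
After op 18 (replace /m/jpf/rx 85): {"bnr":65,"m":{"jpf":{"mk":55,"rx":85},"m":39,"wsw":64},"tx":68,"v":[{"cka":2,"dfe":81,"dt":26,"mf":84,"nk":88},{"mu":48,"zl":85},2,72]}
After op 19 (replace /m/m 74): {"bnr":65,"m":{"jpf":{"mk":55,"rx":85},"m":74,"wsw":64},"tx":68,"v":[{"cka":2,"dfe":81,"dt":26,"mf":84,"nk":88},{"mu":48,"zl":85},2,72]}
After op 20 (add /v/0/dt 56): {"bnr":65,"m":{"jpf":{"mk":55,"rx":85},"m":74,"wsw":64},"tx":68,"v":[{"cka":2,"dfe":81,"dt":56,"mf":84,"nk":88},{"mu":48,"zl":85},2,72]}
After op 21 (remove /m/jpf/rx): {"bnr":65,"m":{"jpf":{"mk":55},"m":74,"wsw":64},"tx":68,"v":[{"cka":2,"dfe":81,"dt":56,"mf":84,"nk":88},{"mu":48,"zl":85},2,72]}
After op 22 (replace /v/2 51): {"bnr":65,"m":{"jpf":{"mk":55},"m":74,"wsw":64},"tx":68,"v":[{"cka":2,"dfe":81,"dt":56,"mf":84,"nk":88},{"mu":48,"zl":85},51,72]}
Size at path /m: 3

Answer: 3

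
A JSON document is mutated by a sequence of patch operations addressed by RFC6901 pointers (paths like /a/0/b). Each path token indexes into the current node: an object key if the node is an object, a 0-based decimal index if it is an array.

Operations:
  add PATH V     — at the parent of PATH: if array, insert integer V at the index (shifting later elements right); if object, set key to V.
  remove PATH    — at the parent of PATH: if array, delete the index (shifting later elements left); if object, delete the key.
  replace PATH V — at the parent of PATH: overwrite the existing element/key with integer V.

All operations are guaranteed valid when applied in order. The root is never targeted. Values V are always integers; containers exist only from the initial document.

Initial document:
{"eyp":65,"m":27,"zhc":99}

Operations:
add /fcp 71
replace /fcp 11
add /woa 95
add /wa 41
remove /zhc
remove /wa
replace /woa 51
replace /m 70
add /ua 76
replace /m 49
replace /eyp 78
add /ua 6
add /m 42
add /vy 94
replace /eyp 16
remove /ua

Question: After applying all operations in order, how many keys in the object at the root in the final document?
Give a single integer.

After op 1 (add /fcp 71): {"eyp":65,"fcp":71,"m":27,"zhc":99}
After op 2 (replace /fcp 11): {"eyp":65,"fcp":11,"m":27,"zhc":99}
After op 3 (add /woa 95): {"eyp":65,"fcp":11,"m":27,"woa":95,"zhc":99}
After op 4 (add /wa 41): {"eyp":65,"fcp":11,"m":27,"wa":41,"woa":95,"zhc":99}
After op 5 (remove /zhc): {"eyp":65,"fcp":11,"m":27,"wa":41,"woa":95}
After op 6 (remove /wa): {"eyp":65,"fcp":11,"m":27,"woa":95}
After op 7 (replace /woa 51): {"eyp":65,"fcp":11,"m":27,"woa":51}
After op 8 (replace /m 70): {"eyp":65,"fcp":11,"m":70,"woa":51}
After op 9 (add /ua 76): {"eyp":65,"fcp":11,"m":70,"ua":76,"woa":51}
After op 10 (replace /m 49): {"eyp":65,"fcp":11,"m":49,"ua":76,"woa":51}
After op 11 (replace /eyp 78): {"eyp":78,"fcp":11,"m":49,"ua":76,"woa":51}
After op 12 (add /ua 6): {"eyp":78,"fcp":11,"m":49,"ua":6,"woa":51}
After op 13 (add /m 42): {"eyp":78,"fcp":11,"m":42,"ua":6,"woa":51}
After op 14 (add /vy 94): {"eyp":78,"fcp":11,"m":42,"ua":6,"vy":94,"woa":51}
After op 15 (replace /eyp 16): {"eyp":16,"fcp":11,"m":42,"ua":6,"vy":94,"woa":51}
After op 16 (remove /ua): {"eyp":16,"fcp":11,"m":42,"vy":94,"woa":51}
Size at the root: 5

Answer: 5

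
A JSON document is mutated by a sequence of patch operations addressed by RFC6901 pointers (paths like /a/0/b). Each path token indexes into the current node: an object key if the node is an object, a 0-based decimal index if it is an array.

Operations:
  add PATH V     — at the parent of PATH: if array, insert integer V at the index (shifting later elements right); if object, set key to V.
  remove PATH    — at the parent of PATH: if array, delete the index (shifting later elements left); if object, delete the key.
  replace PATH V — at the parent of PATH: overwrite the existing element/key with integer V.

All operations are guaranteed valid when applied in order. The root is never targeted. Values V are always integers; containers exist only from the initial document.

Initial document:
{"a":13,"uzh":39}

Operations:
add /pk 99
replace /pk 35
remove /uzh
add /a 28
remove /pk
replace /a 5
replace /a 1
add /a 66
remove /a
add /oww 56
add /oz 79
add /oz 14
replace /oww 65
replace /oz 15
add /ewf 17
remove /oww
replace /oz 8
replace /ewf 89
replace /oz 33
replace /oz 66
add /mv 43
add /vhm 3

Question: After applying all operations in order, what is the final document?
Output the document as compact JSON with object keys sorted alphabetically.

After op 1 (add /pk 99): {"a":13,"pk":99,"uzh":39}
After op 2 (replace /pk 35): {"a":13,"pk":35,"uzh":39}
After op 3 (remove /uzh): {"a":13,"pk":35}
After op 4 (add /a 28): {"a":28,"pk":35}
After op 5 (remove /pk): {"a":28}
After op 6 (replace /a 5): {"a":5}
After op 7 (replace /a 1): {"a":1}
After op 8 (add /a 66): {"a":66}
After op 9 (remove /a): {}
After op 10 (add /oww 56): {"oww":56}
After op 11 (add /oz 79): {"oww":56,"oz":79}
After op 12 (add /oz 14): {"oww":56,"oz":14}
After op 13 (replace /oww 65): {"oww":65,"oz":14}
After op 14 (replace /oz 15): {"oww":65,"oz":15}
After op 15 (add /ewf 17): {"ewf":17,"oww":65,"oz":15}
After op 16 (remove /oww): {"ewf":17,"oz":15}
After op 17 (replace /oz 8): {"ewf":17,"oz":8}
After op 18 (replace /ewf 89): {"ewf":89,"oz":8}
After op 19 (replace /oz 33): {"ewf":89,"oz":33}
After op 20 (replace /oz 66): {"ewf":89,"oz":66}
After op 21 (add /mv 43): {"ewf":89,"mv":43,"oz":66}
After op 22 (add /vhm 3): {"ewf":89,"mv":43,"oz":66,"vhm":3}

Answer: {"ewf":89,"mv":43,"oz":66,"vhm":3}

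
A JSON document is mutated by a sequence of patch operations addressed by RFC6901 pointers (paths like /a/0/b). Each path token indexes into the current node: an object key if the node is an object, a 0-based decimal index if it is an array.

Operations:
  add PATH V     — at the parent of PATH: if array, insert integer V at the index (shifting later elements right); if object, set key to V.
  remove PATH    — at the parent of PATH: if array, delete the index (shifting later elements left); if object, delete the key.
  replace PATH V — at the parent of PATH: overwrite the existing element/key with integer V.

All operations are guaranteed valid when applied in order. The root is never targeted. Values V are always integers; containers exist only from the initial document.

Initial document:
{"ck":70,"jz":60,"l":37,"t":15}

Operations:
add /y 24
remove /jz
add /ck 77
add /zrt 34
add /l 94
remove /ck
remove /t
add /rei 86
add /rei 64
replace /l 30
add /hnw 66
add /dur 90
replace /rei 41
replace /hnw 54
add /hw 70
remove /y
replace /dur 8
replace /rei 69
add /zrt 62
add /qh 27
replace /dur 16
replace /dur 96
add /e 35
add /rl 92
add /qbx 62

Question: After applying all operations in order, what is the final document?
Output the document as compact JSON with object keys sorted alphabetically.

Answer: {"dur":96,"e":35,"hnw":54,"hw":70,"l":30,"qbx":62,"qh":27,"rei":69,"rl":92,"zrt":62}

Derivation:
After op 1 (add /y 24): {"ck":70,"jz":60,"l":37,"t":15,"y":24}
After op 2 (remove /jz): {"ck":70,"l":37,"t":15,"y":24}
After op 3 (add /ck 77): {"ck":77,"l":37,"t":15,"y":24}
After op 4 (add /zrt 34): {"ck":77,"l":37,"t":15,"y":24,"zrt":34}
After op 5 (add /l 94): {"ck":77,"l":94,"t":15,"y":24,"zrt":34}
After op 6 (remove /ck): {"l":94,"t":15,"y":24,"zrt":34}
After op 7 (remove /t): {"l":94,"y":24,"zrt":34}
After op 8 (add /rei 86): {"l":94,"rei":86,"y":24,"zrt":34}
After op 9 (add /rei 64): {"l":94,"rei":64,"y":24,"zrt":34}
After op 10 (replace /l 30): {"l":30,"rei":64,"y":24,"zrt":34}
After op 11 (add /hnw 66): {"hnw":66,"l":30,"rei":64,"y":24,"zrt":34}
After op 12 (add /dur 90): {"dur":90,"hnw":66,"l":30,"rei":64,"y":24,"zrt":34}
After op 13 (replace /rei 41): {"dur":90,"hnw":66,"l":30,"rei":41,"y":24,"zrt":34}
After op 14 (replace /hnw 54): {"dur":90,"hnw":54,"l":30,"rei":41,"y":24,"zrt":34}
After op 15 (add /hw 70): {"dur":90,"hnw":54,"hw":70,"l":30,"rei":41,"y":24,"zrt":34}
After op 16 (remove /y): {"dur":90,"hnw":54,"hw":70,"l":30,"rei":41,"zrt":34}
After op 17 (replace /dur 8): {"dur":8,"hnw":54,"hw":70,"l":30,"rei":41,"zrt":34}
After op 18 (replace /rei 69): {"dur":8,"hnw":54,"hw":70,"l":30,"rei":69,"zrt":34}
After op 19 (add /zrt 62): {"dur":8,"hnw":54,"hw":70,"l":30,"rei":69,"zrt":62}
After op 20 (add /qh 27): {"dur":8,"hnw":54,"hw":70,"l":30,"qh":27,"rei":69,"zrt":62}
After op 21 (replace /dur 16): {"dur":16,"hnw":54,"hw":70,"l":30,"qh":27,"rei":69,"zrt":62}
After op 22 (replace /dur 96): {"dur":96,"hnw":54,"hw":70,"l":30,"qh":27,"rei":69,"zrt":62}
After op 23 (add /e 35): {"dur":96,"e":35,"hnw":54,"hw":70,"l":30,"qh":27,"rei":69,"zrt":62}
After op 24 (add /rl 92): {"dur":96,"e":35,"hnw":54,"hw":70,"l":30,"qh":27,"rei":69,"rl":92,"zrt":62}
After op 25 (add /qbx 62): {"dur":96,"e":35,"hnw":54,"hw":70,"l":30,"qbx":62,"qh":27,"rei":69,"rl":92,"zrt":62}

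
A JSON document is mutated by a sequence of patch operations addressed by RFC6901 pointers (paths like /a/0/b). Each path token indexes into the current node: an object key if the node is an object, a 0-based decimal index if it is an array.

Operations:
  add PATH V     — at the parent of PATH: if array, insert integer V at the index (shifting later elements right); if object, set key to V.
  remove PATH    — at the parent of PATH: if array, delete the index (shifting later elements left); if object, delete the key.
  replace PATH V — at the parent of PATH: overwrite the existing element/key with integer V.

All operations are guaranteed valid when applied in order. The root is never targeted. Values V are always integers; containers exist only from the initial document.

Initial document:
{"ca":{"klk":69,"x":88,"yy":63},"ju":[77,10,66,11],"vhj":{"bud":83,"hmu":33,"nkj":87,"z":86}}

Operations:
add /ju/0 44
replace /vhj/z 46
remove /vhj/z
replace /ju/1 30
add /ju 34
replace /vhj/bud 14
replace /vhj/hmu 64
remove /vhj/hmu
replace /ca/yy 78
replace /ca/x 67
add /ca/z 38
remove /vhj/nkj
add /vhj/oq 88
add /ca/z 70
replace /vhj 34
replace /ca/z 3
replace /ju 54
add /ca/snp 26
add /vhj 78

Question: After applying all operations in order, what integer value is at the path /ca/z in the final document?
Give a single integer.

After op 1 (add /ju/0 44): {"ca":{"klk":69,"x":88,"yy":63},"ju":[44,77,10,66,11],"vhj":{"bud":83,"hmu":33,"nkj":87,"z":86}}
After op 2 (replace /vhj/z 46): {"ca":{"klk":69,"x":88,"yy":63},"ju":[44,77,10,66,11],"vhj":{"bud":83,"hmu":33,"nkj":87,"z":46}}
After op 3 (remove /vhj/z): {"ca":{"klk":69,"x":88,"yy":63},"ju":[44,77,10,66,11],"vhj":{"bud":83,"hmu":33,"nkj":87}}
After op 4 (replace /ju/1 30): {"ca":{"klk":69,"x":88,"yy":63},"ju":[44,30,10,66,11],"vhj":{"bud":83,"hmu":33,"nkj":87}}
After op 5 (add /ju 34): {"ca":{"klk":69,"x":88,"yy":63},"ju":34,"vhj":{"bud":83,"hmu":33,"nkj":87}}
After op 6 (replace /vhj/bud 14): {"ca":{"klk":69,"x":88,"yy":63},"ju":34,"vhj":{"bud":14,"hmu":33,"nkj":87}}
After op 7 (replace /vhj/hmu 64): {"ca":{"klk":69,"x":88,"yy":63},"ju":34,"vhj":{"bud":14,"hmu":64,"nkj":87}}
After op 8 (remove /vhj/hmu): {"ca":{"klk":69,"x":88,"yy":63},"ju":34,"vhj":{"bud":14,"nkj":87}}
After op 9 (replace /ca/yy 78): {"ca":{"klk":69,"x":88,"yy":78},"ju":34,"vhj":{"bud":14,"nkj":87}}
After op 10 (replace /ca/x 67): {"ca":{"klk":69,"x":67,"yy":78},"ju":34,"vhj":{"bud":14,"nkj":87}}
After op 11 (add /ca/z 38): {"ca":{"klk":69,"x":67,"yy":78,"z":38},"ju":34,"vhj":{"bud":14,"nkj":87}}
After op 12 (remove /vhj/nkj): {"ca":{"klk":69,"x":67,"yy":78,"z":38},"ju":34,"vhj":{"bud":14}}
After op 13 (add /vhj/oq 88): {"ca":{"klk":69,"x":67,"yy":78,"z":38},"ju":34,"vhj":{"bud":14,"oq":88}}
After op 14 (add /ca/z 70): {"ca":{"klk":69,"x":67,"yy":78,"z":70},"ju":34,"vhj":{"bud":14,"oq":88}}
After op 15 (replace /vhj 34): {"ca":{"klk":69,"x":67,"yy":78,"z":70},"ju":34,"vhj":34}
After op 16 (replace /ca/z 3): {"ca":{"klk":69,"x":67,"yy":78,"z":3},"ju":34,"vhj":34}
After op 17 (replace /ju 54): {"ca":{"klk":69,"x":67,"yy":78,"z":3},"ju":54,"vhj":34}
After op 18 (add /ca/snp 26): {"ca":{"klk":69,"snp":26,"x":67,"yy":78,"z":3},"ju":54,"vhj":34}
After op 19 (add /vhj 78): {"ca":{"klk":69,"snp":26,"x":67,"yy":78,"z":3},"ju":54,"vhj":78}
Value at /ca/z: 3

Answer: 3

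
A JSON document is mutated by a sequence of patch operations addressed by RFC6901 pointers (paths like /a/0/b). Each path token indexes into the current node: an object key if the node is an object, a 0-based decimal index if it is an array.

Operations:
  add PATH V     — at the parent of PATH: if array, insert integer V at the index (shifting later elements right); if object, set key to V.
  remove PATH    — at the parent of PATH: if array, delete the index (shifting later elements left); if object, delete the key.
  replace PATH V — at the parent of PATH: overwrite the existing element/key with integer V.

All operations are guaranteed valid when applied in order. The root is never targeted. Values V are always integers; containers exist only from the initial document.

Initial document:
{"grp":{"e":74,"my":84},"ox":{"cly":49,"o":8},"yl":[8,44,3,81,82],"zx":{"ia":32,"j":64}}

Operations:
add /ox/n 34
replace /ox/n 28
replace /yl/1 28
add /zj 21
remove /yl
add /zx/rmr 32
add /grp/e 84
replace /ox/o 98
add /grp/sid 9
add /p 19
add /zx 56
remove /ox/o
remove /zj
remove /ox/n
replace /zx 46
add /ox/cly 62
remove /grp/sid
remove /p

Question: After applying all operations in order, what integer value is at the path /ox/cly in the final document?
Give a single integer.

After op 1 (add /ox/n 34): {"grp":{"e":74,"my":84},"ox":{"cly":49,"n":34,"o":8},"yl":[8,44,3,81,82],"zx":{"ia":32,"j":64}}
After op 2 (replace /ox/n 28): {"grp":{"e":74,"my":84},"ox":{"cly":49,"n":28,"o":8},"yl":[8,44,3,81,82],"zx":{"ia":32,"j":64}}
After op 3 (replace /yl/1 28): {"grp":{"e":74,"my":84},"ox":{"cly":49,"n":28,"o":8},"yl":[8,28,3,81,82],"zx":{"ia":32,"j":64}}
After op 4 (add /zj 21): {"grp":{"e":74,"my":84},"ox":{"cly":49,"n":28,"o":8},"yl":[8,28,3,81,82],"zj":21,"zx":{"ia":32,"j":64}}
After op 5 (remove /yl): {"grp":{"e":74,"my":84},"ox":{"cly":49,"n":28,"o":8},"zj":21,"zx":{"ia":32,"j":64}}
After op 6 (add /zx/rmr 32): {"grp":{"e":74,"my":84},"ox":{"cly":49,"n":28,"o":8},"zj":21,"zx":{"ia":32,"j":64,"rmr":32}}
After op 7 (add /grp/e 84): {"grp":{"e":84,"my":84},"ox":{"cly":49,"n":28,"o":8},"zj":21,"zx":{"ia":32,"j":64,"rmr":32}}
After op 8 (replace /ox/o 98): {"grp":{"e":84,"my":84},"ox":{"cly":49,"n":28,"o":98},"zj":21,"zx":{"ia":32,"j":64,"rmr":32}}
After op 9 (add /grp/sid 9): {"grp":{"e":84,"my":84,"sid":9},"ox":{"cly":49,"n":28,"o":98},"zj":21,"zx":{"ia":32,"j":64,"rmr":32}}
After op 10 (add /p 19): {"grp":{"e":84,"my":84,"sid":9},"ox":{"cly":49,"n":28,"o":98},"p":19,"zj":21,"zx":{"ia":32,"j":64,"rmr":32}}
After op 11 (add /zx 56): {"grp":{"e":84,"my":84,"sid":9},"ox":{"cly":49,"n":28,"o":98},"p":19,"zj":21,"zx":56}
After op 12 (remove /ox/o): {"grp":{"e":84,"my":84,"sid":9},"ox":{"cly":49,"n":28},"p":19,"zj":21,"zx":56}
After op 13 (remove /zj): {"grp":{"e":84,"my":84,"sid":9},"ox":{"cly":49,"n":28},"p":19,"zx":56}
After op 14 (remove /ox/n): {"grp":{"e":84,"my":84,"sid":9},"ox":{"cly":49},"p":19,"zx":56}
After op 15 (replace /zx 46): {"grp":{"e":84,"my":84,"sid":9},"ox":{"cly":49},"p":19,"zx":46}
After op 16 (add /ox/cly 62): {"grp":{"e":84,"my":84,"sid":9},"ox":{"cly":62},"p":19,"zx":46}
After op 17 (remove /grp/sid): {"grp":{"e":84,"my":84},"ox":{"cly":62},"p":19,"zx":46}
After op 18 (remove /p): {"grp":{"e":84,"my":84},"ox":{"cly":62},"zx":46}
Value at /ox/cly: 62

Answer: 62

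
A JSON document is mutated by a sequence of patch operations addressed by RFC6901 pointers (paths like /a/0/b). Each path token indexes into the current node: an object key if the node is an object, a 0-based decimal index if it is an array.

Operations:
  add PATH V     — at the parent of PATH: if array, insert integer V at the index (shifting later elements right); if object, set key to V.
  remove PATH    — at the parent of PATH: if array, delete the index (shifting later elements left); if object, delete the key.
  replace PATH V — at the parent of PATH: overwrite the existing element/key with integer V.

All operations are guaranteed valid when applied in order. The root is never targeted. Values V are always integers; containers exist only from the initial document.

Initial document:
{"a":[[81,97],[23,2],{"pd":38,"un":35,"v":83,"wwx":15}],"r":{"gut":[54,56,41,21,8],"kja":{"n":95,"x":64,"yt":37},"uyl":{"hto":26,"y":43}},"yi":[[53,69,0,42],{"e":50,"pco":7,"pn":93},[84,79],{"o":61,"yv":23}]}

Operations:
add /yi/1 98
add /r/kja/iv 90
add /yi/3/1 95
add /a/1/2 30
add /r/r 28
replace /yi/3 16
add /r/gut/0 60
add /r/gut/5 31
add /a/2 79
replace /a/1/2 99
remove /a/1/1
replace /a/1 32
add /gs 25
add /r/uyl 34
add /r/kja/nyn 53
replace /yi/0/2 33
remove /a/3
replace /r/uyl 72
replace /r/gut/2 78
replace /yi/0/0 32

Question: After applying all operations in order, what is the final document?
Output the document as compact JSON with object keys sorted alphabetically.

After op 1 (add /yi/1 98): {"a":[[81,97],[23,2],{"pd":38,"un":35,"v":83,"wwx":15}],"r":{"gut":[54,56,41,21,8],"kja":{"n":95,"x":64,"yt":37},"uyl":{"hto":26,"y":43}},"yi":[[53,69,0,42],98,{"e":50,"pco":7,"pn":93},[84,79],{"o":61,"yv":23}]}
After op 2 (add /r/kja/iv 90): {"a":[[81,97],[23,2],{"pd":38,"un":35,"v":83,"wwx":15}],"r":{"gut":[54,56,41,21,8],"kja":{"iv":90,"n":95,"x":64,"yt":37},"uyl":{"hto":26,"y":43}},"yi":[[53,69,0,42],98,{"e":50,"pco":7,"pn":93},[84,79],{"o":61,"yv":23}]}
After op 3 (add /yi/3/1 95): {"a":[[81,97],[23,2],{"pd":38,"un":35,"v":83,"wwx":15}],"r":{"gut":[54,56,41,21,8],"kja":{"iv":90,"n":95,"x":64,"yt":37},"uyl":{"hto":26,"y":43}},"yi":[[53,69,0,42],98,{"e":50,"pco":7,"pn":93},[84,95,79],{"o":61,"yv":23}]}
After op 4 (add /a/1/2 30): {"a":[[81,97],[23,2,30],{"pd":38,"un":35,"v":83,"wwx":15}],"r":{"gut":[54,56,41,21,8],"kja":{"iv":90,"n":95,"x":64,"yt":37},"uyl":{"hto":26,"y":43}},"yi":[[53,69,0,42],98,{"e":50,"pco":7,"pn":93},[84,95,79],{"o":61,"yv":23}]}
After op 5 (add /r/r 28): {"a":[[81,97],[23,2,30],{"pd":38,"un":35,"v":83,"wwx":15}],"r":{"gut":[54,56,41,21,8],"kja":{"iv":90,"n":95,"x":64,"yt":37},"r":28,"uyl":{"hto":26,"y":43}},"yi":[[53,69,0,42],98,{"e":50,"pco":7,"pn":93},[84,95,79],{"o":61,"yv":23}]}
After op 6 (replace /yi/3 16): {"a":[[81,97],[23,2,30],{"pd":38,"un":35,"v":83,"wwx":15}],"r":{"gut":[54,56,41,21,8],"kja":{"iv":90,"n":95,"x":64,"yt":37},"r":28,"uyl":{"hto":26,"y":43}},"yi":[[53,69,0,42],98,{"e":50,"pco":7,"pn":93},16,{"o":61,"yv":23}]}
After op 7 (add /r/gut/0 60): {"a":[[81,97],[23,2,30],{"pd":38,"un":35,"v":83,"wwx":15}],"r":{"gut":[60,54,56,41,21,8],"kja":{"iv":90,"n":95,"x":64,"yt":37},"r":28,"uyl":{"hto":26,"y":43}},"yi":[[53,69,0,42],98,{"e":50,"pco":7,"pn":93},16,{"o":61,"yv":23}]}
After op 8 (add /r/gut/5 31): {"a":[[81,97],[23,2,30],{"pd":38,"un":35,"v":83,"wwx":15}],"r":{"gut":[60,54,56,41,21,31,8],"kja":{"iv":90,"n":95,"x":64,"yt":37},"r":28,"uyl":{"hto":26,"y":43}},"yi":[[53,69,0,42],98,{"e":50,"pco":7,"pn":93},16,{"o":61,"yv":23}]}
After op 9 (add /a/2 79): {"a":[[81,97],[23,2,30],79,{"pd":38,"un":35,"v":83,"wwx":15}],"r":{"gut":[60,54,56,41,21,31,8],"kja":{"iv":90,"n":95,"x":64,"yt":37},"r":28,"uyl":{"hto":26,"y":43}},"yi":[[53,69,0,42],98,{"e":50,"pco":7,"pn":93},16,{"o":61,"yv":23}]}
After op 10 (replace /a/1/2 99): {"a":[[81,97],[23,2,99],79,{"pd":38,"un":35,"v":83,"wwx":15}],"r":{"gut":[60,54,56,41,21,31,8],"kja":{"iv":90,"n":95,"x":64,"yt":37},"r":28,"uyl":{"hto":26,"y":43}},"yi":[[53,69,0,42],98,{"e":50,"pco":7,"pn":93},16,{"o":61,"yv":23}]}
After op 11 (remove /a/1/1): {"a":[[81,97],[23,99],79,{"pd":38,"un":35,"v":83,"wwx":15}],"r":{"gut":[60,54,56,41,21,31,8],"kja":{"iv":90,"n":95,"x":64,"yt":37},"r":28,"uyl":{"hto":26,"y":43}},"yi":[[53,69,0,42],98,{"e":50,"pco":7,"pn":93},16,{"o":61,"yv":23}]}
After op 12 (replace /a/1 32): {"a":[[81,97],32,79,{"pd":38,"un":35,"v":83,"wwx":15}],"r":{"gut":[60,54,56,41,21,31,8],"kja":{"iv":90,"n":95,"x":64,"yt":37},"r":28,"uyl":{"hto":26,"y":43}},"yi":[[53,69,0,42],98,{"e":50,"pco":7,"pn":93},16,{"o":61,"yv":23}]}
After op 13 (add /gs 25): {"a":[[81,97],32,79,{"pd":38,"un":35,"v":83,"wwx":15}],"gs":25,"r":{"gut":[60,54,56,41,21,31,8],"kja":{"iv":90,"n":95,"x":64,"yt":37},"r":28,"uyl":{"hto":26,"y":43}},"yi":[[53,69,0,42],98,{"e":50,"pco":7,"pn":93},16,{"o":61,"yv":23}]}
After op 14 (add /r/uyl 34): {"a":[[81,97],32,79,{"pd":38,"un":35,"v":83,"wwx":15}],"gs":25,"r":{"gut":[60,54,56,41,21,31,8],"kja":{"iv":90,"n":95,"x":64,"yt":37},"r":28,"uyl":34},"yi":[[53,69,0,42],98,{"e":50,"pco":7,"pn":93},16,{"o":61,"yv":23}]}
After op 15 (add /r/kja/nyn 53): {"a":[[81,97],32,79,{"pd":38,"un":35,"v":83,"wwx":15}],"gs":25,"r":{"gut":[60,54,56,41,21,31,8],"kja":{"iv":90,"n":95,"nyn":53,"x":64,"yt":37},"r":28,"uyl":34},"yi":[[53,69,0,42],98,{"e":50,"pco":7,"pn":93},16,{"o":61,"yv":23}]}
After op 16 (replace /yi/0/2 33): {"a":[[81,97],32,79,{"pd":38,"un":35,"v":83,"wwx":15}],"gs":25,"r":{"gut":[60,54,56,41,21,31,8],"kja":{"iv":90,"n":95,"nyn":53,"x":64,"yt":37},"r":28,"uyl":34},"yi":[[53,69,33,42],98,{"e":50,"pco":7,"pn":93},16,{"o":61,"yv":23}]}
After op 17 (remove /a/3): {"a":[[81,97],32,79],"gs":25,"r":{"gut":[60,54,56,41,21,31,8],"kja":{"iv":90,"n":95,"nyn":53,"x":64,"yt":37},"r":28,"uyl":34},"yi":[[53,69,33,42],98,{"e":50,"pco":7,"pn":93},16,{"o":61,"yv":23}]}
After op 18 (replace /r/uyl 72): {"a":[[81,97],32,79],"gs":25,"r":{"gut":[60,54,56,41,21,31,8],"kja":{"iv":90,"n":95,"nyn":53,"x":64,"yt":37},"r":28,"uyl":72},"yi":[[53,69,33,42],98,{"e":50,"pco":7,"pn":93},16,{"o":61,"yv":23}]}
After op 19 (replace /r/gut/2 78): {"a":[[81,97],32,79],"gs":25,"r":{"gut":[60,54,78,41,21,31,8],"kja":{"iv":90,"n":95,"nyn":53,"x":64,"yt":37},"r":28,"uyl":72},"yi":[[53,69,33,42],98,{"e":50,"pco":7,"pn":93},16,{"o":61,"yv":23}]}
After op 20 (replace /yi/0/0 32): {"a":[[81,97],32,79],"gs":25,"r":{"gut":[60,54,78,41,21,31,8],"kja":{"iv":90,"n":95,"nyn":53,"x":64,"yt":37},"r":28,"uyl":72},"yi":[[32,69,33,42],98,{"e":50,"pco":7,"pn":93},16,{"o":61,"yv":23}]}

Answer: {"a":[[81,97],32,79],"gs":25,"r":{"gut":[60,54,78,41,21,31,8],"kja":{"iv":90,"n":95,"nyn":53,"x":64,"yt":37},"r":28,"uyl":72},"yi":[[32,69,33,42],98,{"e":50,"pco":7,"pn":93},16,{"o":61,"yv":23}]}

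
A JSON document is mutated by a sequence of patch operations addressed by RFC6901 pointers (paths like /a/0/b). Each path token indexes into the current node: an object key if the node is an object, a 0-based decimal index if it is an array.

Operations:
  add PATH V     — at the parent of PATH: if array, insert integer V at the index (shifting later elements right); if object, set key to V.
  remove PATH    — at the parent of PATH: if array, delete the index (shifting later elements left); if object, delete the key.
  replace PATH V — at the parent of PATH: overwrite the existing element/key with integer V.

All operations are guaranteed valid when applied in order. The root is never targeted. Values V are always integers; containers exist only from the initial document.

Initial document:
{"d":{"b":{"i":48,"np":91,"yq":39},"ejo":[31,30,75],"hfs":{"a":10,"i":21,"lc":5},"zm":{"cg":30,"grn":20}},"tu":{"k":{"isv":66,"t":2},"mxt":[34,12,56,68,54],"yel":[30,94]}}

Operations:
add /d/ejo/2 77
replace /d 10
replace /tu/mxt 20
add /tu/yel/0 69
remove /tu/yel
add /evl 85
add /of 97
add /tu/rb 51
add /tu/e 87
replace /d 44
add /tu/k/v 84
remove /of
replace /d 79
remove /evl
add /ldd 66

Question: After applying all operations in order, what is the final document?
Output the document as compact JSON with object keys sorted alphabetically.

After op 1 (add /d/ejo/2 77): {"d":{"b":{"i":48,"np":91,"yq":39},"ejo":[31,30,77,75],"hfs":{"a":10,"i":21,"lc":5},"zm":{"cg":30,"grn":20}},"tu":{"k":{"isv":66,"t":2},"mxt":[34,12,56,68,54],"yel":[30,94]}}
After op 2 (replace /d 10): {"d":10,"tu":{"k":{"isv":66,"t":2},"mxt":[34,12,56,68,54],"yel":[30,94]}}
After op 3 (replace /tu/mxt 20): {"d":10,"tu":{"k":{"isv":66,"t":2},"mxt":20,"yel":[30,94]}}
After op 4 (add /tu/yel/0 69): {"d":10,"tu":{"k":{"isv":66,"t":2},"mxt":20,"yel":[69,30,94]}}
After op 5 (remove /tu/yel): {"d":10,"tu":{"k":{"isv":66,"t":2},"mxt":20}}
After op 6 (add /evl 85): {"d":10,"evl":85,"tu":{"k":{"isv":66,"t":2},"mxt":20}}
After op 7 (add /of 97): {"d":10,"evl":85,"of":97,"tu":{"k":{"isv":66,"t":2},"mxt":20}}
After op 8 (add /tu/rb 51): {"d":10,"evl":85,"of":97,"tu":{"k":{"isv":66,"t":2},"mxt":20,"rb":51}}
After op 9 (add /tu/e 87): {"d":10,"evl":85,"of":97,"tu":{"e":87,"k":{"isv":66,"t":2},"mxt":20,"rb":51}}
After op 10 (replace /d 44): {"d":44,"evl":85,"of":97,"tu":{"e":87,"k":{"isv":66,"t":2},"mxt":20,"rb":51}}
After op 11 (add /tu/k/v 84): {"d":44,"evl":85,"of":97,"tu":{"e":87,"k":{"isv":66,"t":2,"v":84},"mxt":20,"rb":51}}
After op 12 (remove /of): {"d":44,"evl":85,"tu":{"e":87,"k":{"isv":66,"t":2,"v":84},"mxt":20,"rb":51}}
After op 13 (replace /d 79): {"d":79,"evl":85,"tu":{"e":87,"k":{"isv":66,"t":2,"v":84},"mxt":20,"rb":51}}
After op 14 (remove /evl): {"d":79,"tu":{"e":87,"k":{"isv":66,"t":2,"v":84},"mxt":20,"rb":51}}
After op 15 (add /ldd 66): {"d":79,"ldd":66,"tu":{"e":87,"k":{"isv":66,"t":2,"v":84},"mxt":20,"rb":51}}

Answer: {"d":79,"ldd":66,"tu":{"e":87,"k":{"isv":66,"t":2,"v":84},"mxt":20,"rb":51}}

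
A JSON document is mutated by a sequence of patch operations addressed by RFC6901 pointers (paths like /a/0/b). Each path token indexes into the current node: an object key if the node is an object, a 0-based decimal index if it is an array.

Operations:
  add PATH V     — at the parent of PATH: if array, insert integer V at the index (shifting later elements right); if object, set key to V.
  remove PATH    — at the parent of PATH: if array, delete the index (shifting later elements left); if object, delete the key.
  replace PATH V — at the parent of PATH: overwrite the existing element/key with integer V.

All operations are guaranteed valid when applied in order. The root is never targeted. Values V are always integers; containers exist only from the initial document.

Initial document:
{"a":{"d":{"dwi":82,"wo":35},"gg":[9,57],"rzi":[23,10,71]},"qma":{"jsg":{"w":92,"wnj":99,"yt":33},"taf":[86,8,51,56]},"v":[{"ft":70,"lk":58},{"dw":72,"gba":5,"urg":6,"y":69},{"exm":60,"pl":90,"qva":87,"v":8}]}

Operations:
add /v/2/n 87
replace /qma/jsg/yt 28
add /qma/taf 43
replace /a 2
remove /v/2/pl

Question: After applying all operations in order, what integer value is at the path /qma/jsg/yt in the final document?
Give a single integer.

Answer: 28

Derivation:
After op 1 (add /v/2/n 87): {"a":{"d":{"dwi":82,"wo":35},"gg":[9,57],"rzi":[23,10,71]},"qma":{"jsg":{"w":92,"wnj":99,"yt":33},"taf":[86,8,51,56]},"v":[{"ft":70,"lk":58},{"dw":72,"gba":5,"urg":6,"y":69},{"exm":60,"n":87,"pl":90,"qva":87,"v":8}]}
After op 2 (replace /qma/jsg/yt 28): {"a":{"d":{"dwi":82,"wo":35},"gg":[9,57],"rzi":[23,10,71]},"qma":{"jsg":{"w":92,"wnj":99,"yt":28},"taf":[86,8,51,56]},"v":[{"ft":70,"lk":58},{"dw":72,"gba":5,"urg":6,"y":69},{"exm":60,"n":87,"pl":90,"qva":87,"v":8}]}
After op 3 (add /qma/taf 43): {"a":{"d":{"dwi":82,"wo":35},"gg":[9,57],"rzi":[23,10,71]},"qma":{"jsg":{"w":92,"wnj":99,"yt":28},"taf":43},"v":[{"ft":70,"lk":58},{"dw":72,"gba":5,"urg":6,"y":69},{"exm":60,"n":87,"pl":90,"qva":87,"v":8}]}
After op 4 (replace /a 2): {"a":2,"qma":{"jsg":{"w":92,"wnj":99,"yt":28},"taf":43},"v":[{"ft":70,"lk":58},{"dw":72,"gba":5,"urg":6,"y":69},{"exm":60,"n":87,"pl":90,"qva":87,"v":8}]}
After op 5 (remove /v/2/pl): {"a":2,"qma":{"jsg":{"w":92,"wnj":99,"yt":28},"taf":43},"v":[{"ft":70,"lk":58},{"dw":72,"gba":5,"urg":6,"y":69},{"exm":60,"n":87,"qva":87,"v":8}]}
Value at /qma/jsg/yt: 28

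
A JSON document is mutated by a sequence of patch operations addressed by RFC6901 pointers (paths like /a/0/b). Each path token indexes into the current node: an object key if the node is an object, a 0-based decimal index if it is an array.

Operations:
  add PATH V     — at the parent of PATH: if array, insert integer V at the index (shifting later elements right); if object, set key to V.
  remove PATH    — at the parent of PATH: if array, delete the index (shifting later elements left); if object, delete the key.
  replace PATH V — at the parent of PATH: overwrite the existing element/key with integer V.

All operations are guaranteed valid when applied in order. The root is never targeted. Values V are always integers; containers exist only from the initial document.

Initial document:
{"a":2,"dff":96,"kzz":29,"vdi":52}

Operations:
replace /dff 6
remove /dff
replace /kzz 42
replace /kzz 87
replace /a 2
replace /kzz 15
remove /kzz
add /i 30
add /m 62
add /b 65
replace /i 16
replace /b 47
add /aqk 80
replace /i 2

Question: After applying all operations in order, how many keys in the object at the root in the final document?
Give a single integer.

Answer: 6

Derivation:
After op 1 (replace /dff 6): {"a":2,"dff":6,"kzz":29,"vdi":52}
After op 2 (remove /dff): {"a":2,"kzz":29,"vdi":52}
After op 3 (replace /kzz 42): {"a":2,"kzz":42,"vdi":52}
After op 4 (replace /kzz 87): {"a":2,"kzz":87,"vdi":52}
After op 5 (replace /a 2): {"a":2,"kzz":87,"vdi":52}
After op 6 (replace /kzz 15): {"a":2,"kzz":15,"vdi":52}
After op 7 (remove /kzz): {"a":2,"vdi":52}
After op 8 (add /i 30): {"a":2,"i":30,"vdi":52}
After op 9 (add /m 62): {"a":2,"i":30,"m":62,"vdi":52}
After op 10 (add /b 65): {"a":2,"b":65,"i":30,"m":62,"vdi":52}
After op 11 (replace /i 16): {"a":2,"b":65,"i":16,"m":62,"vdi":52}
After op 12 (replace /b 47): {"a":2,"b":47,"i":16,"m":62,"vdi":52}
After op 13 (add /aqk 80): {"a":2,"aqk":80,"b":47,"i":16,"m":62,"vdi":52}
After op 14 (replace /i 2): {"a":2,"aqk":80,"b":47,"i":2,"m":62,"vdi":52}
Size at the root: 6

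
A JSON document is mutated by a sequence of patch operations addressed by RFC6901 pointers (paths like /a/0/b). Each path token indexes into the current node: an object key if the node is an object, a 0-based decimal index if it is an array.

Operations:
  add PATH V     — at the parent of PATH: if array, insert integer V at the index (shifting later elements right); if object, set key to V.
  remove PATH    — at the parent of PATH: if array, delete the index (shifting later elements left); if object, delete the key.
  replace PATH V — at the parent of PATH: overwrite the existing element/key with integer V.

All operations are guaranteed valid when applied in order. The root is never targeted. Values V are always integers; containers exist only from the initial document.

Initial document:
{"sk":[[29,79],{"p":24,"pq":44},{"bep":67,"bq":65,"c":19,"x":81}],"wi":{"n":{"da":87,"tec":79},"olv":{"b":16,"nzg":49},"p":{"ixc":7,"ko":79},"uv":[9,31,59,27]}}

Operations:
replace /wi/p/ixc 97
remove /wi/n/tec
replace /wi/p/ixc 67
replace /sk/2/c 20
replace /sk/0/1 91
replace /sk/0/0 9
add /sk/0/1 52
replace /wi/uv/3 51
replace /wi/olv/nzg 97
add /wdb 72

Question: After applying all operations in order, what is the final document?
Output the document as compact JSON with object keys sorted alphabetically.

After op 1 (replace /wi/p/ixc 97): {"sk":[[29,79],{"p":24,"pq":44},{"bep":67,"bq":65,"c":19,"x":81}],"wi":{"n":{"da":87,"tec":79},"olv":{"b":16,"nzg":49},"p":{"ixc":97,"ko":79},"uv":[9,31,59,27]}}
After op 2 (remove /wi/n/tec): {"sk":[[29,79],{"p":24,"pq":44},{"bep":67,"bq":65,"c":19,"x":81}],"wi":{"n":{"da":87},"olv":{"b":16,"nzg":49},"p":{"ixc":97,"ko":79},"uv":[9,31,59,27]}}
After op 3 (replace /wi/p/ixc 67): {"sk":[[29,79],{"p":24,"pq":44},{"bep":67,"bq":65,"c":19,"x":81}],"wi":{"n":{"da":87},"olv":{"b":16,"nzg":49},"p":{"ixc":67,"ko":79},"uv":[9,31,59,27]}}
After op 4 (replace /sk/2/c 20): {"sk":[[29,79],{"p":24,"pq":44},{"bep":67,"bq":65,"c":20,"x":81}],"wi":{"n":{"da":87},"olv":{"b":16,"nzg":49},"p":{"ixc":67,"ko":79},"uv":[9,31,59,27]}}
After op 5 (replace /sk/0/1 91): {"sk":[[29,91],{"p":24,"pq":44},{"bep":67,"bq":65,"c":20,"x":81}],"wi":{"n":{"da":87},"olv":{"b":16,"nzg":49},"p":{"ixc":67,"ko":79},"uv":[9,31,59,27]}}
After op 6 (replace /sk/0/0 9): {"sk":[[9,91],{"p":24,"pq":44},{"bep":67,"bq":65,"c":20,"x":81}],"wi":{"n":{"da":87},"olv":{"b":16,"nzg":49},"p":{"ixc":67,"ko":79},"uv":[9,31,59,27]}}
After op 7 (add /sk/0/1 52): {"sk":[[9,52,91],{"p":24,"pq":44},{"bep":67,"bq":65,"c":20,"x":81}],"wi":{"n":{"da":87},"olv":{"b":16,"nzg":49},"p":{"ixc":67,"ko":79},"uv":[9,31,59,27]}}
After op 8 (replace /wi/uv/3 51): {"sk":[[9,52,91],{"p":24,"pq":44},{"bep":67,"bq":65,"c":20,"x":81}],"wi":{"n":{"da":87},"olv":{"b":16,"nzg":49},"p":{"ixc":67,"ko":79},"uv":[9,31,59,51]}}
After op 9 (replace /wi/olv/nzg 97): {"sk":[[9,52,91],{"p":24,"pq":44},{"bep":67,"bq":65,"c":20,"x":81}],"wi":{"n":{"da":87},"olv":{"b":16,"nzg":97},"p":{"ixc":67,"ko":79},"uv":[9,31,59,51]}}
After op 10 (add /wdb 72): {"sk":[[9,52,91],{"p":24,"pq":44},{"bep":67,"bq":65,"c":20,"x":81}],"wdb":72,"wi":{"n":{"da":87},"olv":{"b":16,"nzg":97},"p":{"ixc":67,"ko":79},"uv":[9,31,59,51]}}

Answer: {"sk":[[9,52,91],{"p":24,"pq":44},{"bep":67,"bq":65,"c":20,"x":81}],"wdb":72,"wi":{"n":{"da":87},"olv":{"b":16,"nzg":97},"p":{"ixc":67,"ko":79},"uv":[9,31,59,51]}}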